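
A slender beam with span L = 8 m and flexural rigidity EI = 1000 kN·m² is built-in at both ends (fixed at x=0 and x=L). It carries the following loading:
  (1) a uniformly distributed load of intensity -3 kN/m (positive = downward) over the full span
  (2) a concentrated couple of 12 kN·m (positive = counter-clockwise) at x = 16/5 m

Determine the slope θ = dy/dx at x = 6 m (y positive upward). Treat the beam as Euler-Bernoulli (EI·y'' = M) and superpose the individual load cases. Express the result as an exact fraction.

Load 1 — uniform load w=-3 kN/m over full span:
  θ_1 = -wx(L-x)(L-2x)/(12EI) = -(-3)·6·(8-6)·(8-2·6)/(12·1000) = -3/250 rad
Load 2 — applied couple M₀=12 kN·m at a=16/5 m (b=L-a=24/5):
  θ_2 = (R_Ax²/2 - M_Ax - M₀(x-a))/EI  [x>a] with R_A=54/25, M_A=36/25 = ((54/25)·6²/2 - (36/25)·6 - 12·(6-(16/5)))/1000 = -21/6250 rad
Superposition: θ = Σ θ_i = -48/3125 rad ≈ -0.015360 rad

θ(6) = -48/3125 rad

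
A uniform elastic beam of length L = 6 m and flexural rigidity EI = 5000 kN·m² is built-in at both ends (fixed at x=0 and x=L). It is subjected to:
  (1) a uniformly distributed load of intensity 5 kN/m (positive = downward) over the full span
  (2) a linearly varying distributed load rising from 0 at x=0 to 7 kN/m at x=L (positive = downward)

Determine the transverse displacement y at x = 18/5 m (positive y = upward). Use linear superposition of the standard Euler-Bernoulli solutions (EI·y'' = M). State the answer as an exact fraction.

y(18/5) = -52488/9765625 m

Load 1 — uniform load w=5 kN/m over full span:
  y_1 = -wx²(L-x)²/(24EI) = -5·(18/5)²·(6-(18/5))²/(24·5000) = -243/78125 m
Load 2 — triangular load w₀=7 kN/m (0→w₀ over full span):
  y_2 = -w₀x²(L-x)²(x+2L)/(120LEI) = -7·(18/5)²·(6-(18/5))²·((18/5)+2·6)/(120·6·5000) = -22113/9765625 m
Superposition: y = Σ y_i = -52488/9765625 m ≈ -0.005375 m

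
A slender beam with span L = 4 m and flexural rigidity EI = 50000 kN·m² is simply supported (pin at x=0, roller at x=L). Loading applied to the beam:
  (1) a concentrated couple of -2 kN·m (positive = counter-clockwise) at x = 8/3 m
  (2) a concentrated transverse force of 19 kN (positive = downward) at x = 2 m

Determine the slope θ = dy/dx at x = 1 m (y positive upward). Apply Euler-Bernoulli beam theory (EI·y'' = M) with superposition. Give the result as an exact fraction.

Load 1 — applied couple M₀=-2 kN·m at a=8/3 m (b=L-a=4/3):
  θ_1 = (M₀x²/(2L)+C₁)/EI  [x≤a] with C₁=M₀(3b²-L²)/(6L)=8/9 = ((-2)·1²/(2·4)+(8/9))/50000 = 23/1800000 rad
Load 2 — point force P=19 kN at a=2 m (b=L-a=2):
  θ_2 = -Pb(L²-b²-3x²)/(6LEI)  [x≤a] = -19·2·(4²-2²-3·1²)/(6·4·50000) = -57/200000 rad
Superposition: θ = Σ θ_i = -49/180000 rad ≈ -0.000272 rad

θ(1) = -49/180000 rad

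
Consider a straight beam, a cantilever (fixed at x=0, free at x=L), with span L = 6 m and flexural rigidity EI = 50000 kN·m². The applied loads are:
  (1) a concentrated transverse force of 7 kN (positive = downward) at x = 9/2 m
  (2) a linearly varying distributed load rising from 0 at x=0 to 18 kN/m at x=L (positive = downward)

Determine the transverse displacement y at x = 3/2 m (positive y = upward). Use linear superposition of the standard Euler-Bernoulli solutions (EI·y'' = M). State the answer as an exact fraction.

Load 1 — point force P=7 kN at a=9/2 m (b=L-a=3/2):
  y_1 = -Px²(3a-x)/(6EI)  [x≤a] = -7·(3/2)²·(3·(9/2)-(3/2))/(6·50000) = -63/100000 m
Load 2 — triangular load w₀=18 kN/m (0→w₀ over full span):
  y_2 = (w₀Lx³/12-w₀L²x²/6-w₀x⁵/(120L))/EI = (18·6·(3/2)³/12-18·6²·(3/2)²/6-18·(3/2)⁵/(120·6))/50000 = -272403/64000000 m
Superposition: y = Σ y_i = -312723/64000000 m ≈ -0.004886 m

y(3/2) = -312723/64000000 m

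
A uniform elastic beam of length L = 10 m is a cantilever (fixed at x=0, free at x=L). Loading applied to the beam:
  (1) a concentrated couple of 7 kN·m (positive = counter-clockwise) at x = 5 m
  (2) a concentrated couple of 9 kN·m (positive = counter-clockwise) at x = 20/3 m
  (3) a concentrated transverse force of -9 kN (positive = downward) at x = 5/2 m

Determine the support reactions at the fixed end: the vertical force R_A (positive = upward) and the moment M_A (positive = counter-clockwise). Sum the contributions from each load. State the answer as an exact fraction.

R_A = -9 kN, M_A = -77/2 kN·m

Load 1 — applied couple M₀=7 kN·m at a=5 m (b=L-a=5):
  R_A = 0 kN
  M_A = -M₀ = -7 kN·m
Load 2 — applied couple M₀=9 kN·m at a=20/3 m (b=L-a=10/3):
  R_A = 0 kN
  M_A = -M₀ = -9 kN·m
Load 3 — point force P=-9 kN at a=5/2 m (b=L-a=15/2):
  R_A = P = (-9) = -9 kN
  M_A = Pa = (-9)·(5/2) = -45/2 kN·m
Superposition: R_A = -9 kN, M_A = -77/2 kN·m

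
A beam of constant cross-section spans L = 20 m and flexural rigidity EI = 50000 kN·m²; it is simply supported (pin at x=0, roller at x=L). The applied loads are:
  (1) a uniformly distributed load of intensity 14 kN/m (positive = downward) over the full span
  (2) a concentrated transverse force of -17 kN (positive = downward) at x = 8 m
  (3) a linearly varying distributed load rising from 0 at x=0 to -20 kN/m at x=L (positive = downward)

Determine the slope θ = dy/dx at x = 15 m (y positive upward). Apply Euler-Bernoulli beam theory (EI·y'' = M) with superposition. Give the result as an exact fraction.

θ(15) = 227887/18000000 rad

Load 1 — uniform load w=14 kN/m over full span:
  θ_1 = -w(L³-6Lx²+4x³)/(24EI) = -14·(20³-6·20·15²+4·15³)/(24·50000) = 77/1200 rad
Load 2 — point force P=-17 kN at a=8 m (b=L-a=12):
  θ_2 = -Pa(2L²-6Lx+3x²+a²)/(6LEI)  [x>a] = -(-17)·8·(2·20²-6·20·15+3·15²+8²)/(6·20·50000) = -1479/250000 rad
Load 3 — triangular load w₀=-20 kN/m (0→w₀ over full span):
  θ_3 = -w₀(7L⁴-30L²x²+15x⁴)/(360LEI) = -(-20)·(7·20⁴-30·20²·15²+15·15⁴)/(360·20·50000) = -1313/28800 rad
Superposition: θ = Σ θ_i = 227887/18000000 rad ≈ 0.012660 rad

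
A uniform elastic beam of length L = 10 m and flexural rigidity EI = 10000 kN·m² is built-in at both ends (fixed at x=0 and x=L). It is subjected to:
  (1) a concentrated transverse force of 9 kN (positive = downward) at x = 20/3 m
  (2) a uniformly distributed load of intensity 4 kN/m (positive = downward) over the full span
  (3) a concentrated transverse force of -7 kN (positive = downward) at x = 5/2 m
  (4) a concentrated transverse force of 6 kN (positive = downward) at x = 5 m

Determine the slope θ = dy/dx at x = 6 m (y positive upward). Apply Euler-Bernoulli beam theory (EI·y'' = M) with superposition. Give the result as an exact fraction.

Load 1 — point force P=9 kN at a=20/3 m (b=L-a=10/3):
  θ_1 = -Pb²x(2aL-(3a+b)x)/(2L³EI)  [x≤a] = -9·(10/3)²·6·(2·(20/3)·10-(3·(20/3)+(10/3))·6)/(2·10³·10000) = 1/5000 rad
Load 2 — uniform load w=4 kN/m over full span:
  θ_2 = -wx(L-x)(L-2x)/(12EI) = -4·6·(10-6)·(10-2·6)/(12·10000) = 1/625 rad
Load 3 — point force P=-7 kN at a=5/2 m (b=L-a=15/2):
  θ_3 = Pa²(L-x)(2bL-(3b+a)(L-x))/(2L³EI)  [x>a] = (-7)·(5/2)²·(10-6)·(2·(15/2)·10-(3·(15/2)+(5/2))·(10-6))/(2·10³·10000) = -7/16000 rad
Load 4 — point force P=6 kN at a=5 m (b=L-a=5):
  θ_4 = Pa²(L-x)(2bL-(3b+a)(L-x))/(2L³EI)  [x>a] = 6·5²·(10-6)·(2·5·10-(3·5+5)·(10-6))/(2·10³·10000) = 3/5000 rad
Superposition: θ = Σ θ_i = 157/80000 rad ≈ 0.001962 rad

θ(6) = 157/80000 rad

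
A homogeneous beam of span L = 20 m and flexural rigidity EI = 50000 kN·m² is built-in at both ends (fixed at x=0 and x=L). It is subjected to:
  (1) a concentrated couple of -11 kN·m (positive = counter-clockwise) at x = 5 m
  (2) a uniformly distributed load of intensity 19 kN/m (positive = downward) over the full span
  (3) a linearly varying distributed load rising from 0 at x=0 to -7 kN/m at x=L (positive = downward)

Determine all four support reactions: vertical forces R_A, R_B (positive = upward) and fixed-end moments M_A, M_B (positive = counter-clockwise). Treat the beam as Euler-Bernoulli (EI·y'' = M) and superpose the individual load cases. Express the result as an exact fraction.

Load 1 — applied couple M₀=-11 kN·m at a=5 m (b=L-a=15):
  R_A = 6M₀ab/L³ = 6·(-11)·5·15/20³ = -99/160 kN
  M_A = M₀b(2a-b)/L² = (-11)·15·(2·5-15)/20² = 33/16 kN·m
  R_B = -6M₀ab/L³ = -6·(-11)·5·15/20³ = 99/160 kN
  M_B = M₀a(2b-a)/L² = (-11)·5·(2·15-5)/20² = -55/16 kN·m
Load 2 — uniform load w=19 kN/m over full span:
  R_A = wL/2 = 19·20/2 = 190 kN
  M_A = wL²/12 = 19·20²/12 = 1900/3 kN·m
  R_B = wL/2 = 19·20/2 = 190 kN
  M_B = -wL²/12 = -19·20²/12 = -1900/3 kN·m
Load 3 — triangular load w₀=-7 kN/m (0→w₀ over full span):
  R_A = 3w₀L/20 = 3·(-7)·20/20 = -21 kN
  M_A = w₀L²/30 = (-7)·20²/30 = -280/3 kN·m
  R_B = 7w₀L/20 = 7·(-7)·20/20 = -49 kN
  M_B = -w₀L²/20 = -(-7)·20²/20 = 140 kN·m
Superposition: R_A = 26941/160 kN, M_A = 8673/16 kN·m, R_B = 22659/160 kN, M_B = -23845/48 kN·m

R_A = 26941/160 kN, M_A = 8673/16 kN·m, R_B = 22659/160 kN, M_B = -23845/48 kN·m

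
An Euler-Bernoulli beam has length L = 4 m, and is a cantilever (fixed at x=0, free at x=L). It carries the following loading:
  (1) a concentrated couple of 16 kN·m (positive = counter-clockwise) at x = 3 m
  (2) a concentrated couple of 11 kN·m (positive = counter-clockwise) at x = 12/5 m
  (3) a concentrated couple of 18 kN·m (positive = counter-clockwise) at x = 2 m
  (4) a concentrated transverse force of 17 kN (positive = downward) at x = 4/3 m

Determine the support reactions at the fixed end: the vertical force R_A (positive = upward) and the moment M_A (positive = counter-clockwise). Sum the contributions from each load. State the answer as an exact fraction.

Load 1 — applied couple M₀=16 kN·m at a=3 m (b=L-a=1):
  R_A = 0 kN
  M_A = -M₀ = -16 kN·m
Load 2 — applied couple M₀=11 kN·m at a=12/5 m (b=L-a=8/5):
  R_A = 0 kN
  M_A = -M₀ = -11 kN·m
Load 3 — applied couple M₀=18 kN·m at a=2 m (b=L-a=2):
  R_A = 0 kN
  M_A = -M₀ = -18 kN·m
Load 4 — point force P=17 kN at a=4/3 m (b=L-a=8/3):
  R_A = P = 17 kN
  M_A = Pa = 17·(4/3) = 68/3 kN·m
Superposition: R_A = 17 kN, M_A = -67/3 kN·m

R_A = 17 kN, M_A = -67/3 kN·m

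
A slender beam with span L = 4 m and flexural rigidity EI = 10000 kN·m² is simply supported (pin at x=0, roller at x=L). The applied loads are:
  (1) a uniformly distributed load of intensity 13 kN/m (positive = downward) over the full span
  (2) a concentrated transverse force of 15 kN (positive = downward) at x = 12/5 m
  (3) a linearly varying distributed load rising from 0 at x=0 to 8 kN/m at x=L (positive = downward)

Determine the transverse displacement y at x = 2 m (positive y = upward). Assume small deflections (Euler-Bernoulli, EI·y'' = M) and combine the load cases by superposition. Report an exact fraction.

y(2) = -2833/375000 m

Load 1 — uniform load w=13 kN/m over full span:
  y_1 = -wx(L³-2Lx²+x³)/(24EI) = -13·2·(4³-2·4·2²+2³)/(24·10000) = -13/3000 m
Load 2 — point force P=15 kN at a=12/5 m (b=L-a=8/5):
  y_2 = -Pbx(L²-b²-x²)/(6LEI)  [x≤a] = -15·(8/5)·2·(4²-(8/5)²-2²)/(6·4·10000) = -59/31250 m
Load 3 — triangular load w₀=8 kN/m (0→w₀ over full span):
  y_3 = -w₀x(7L⁴-10L²x²+3x⁴)/(360LEI) = -8·2·(7·4⁴-10·4²·2²+3·2⁴)/(360·4·10000) = -1/750 m
Superposition: y = Σ y_i = -2833/375000 m ≈ -0.007555 m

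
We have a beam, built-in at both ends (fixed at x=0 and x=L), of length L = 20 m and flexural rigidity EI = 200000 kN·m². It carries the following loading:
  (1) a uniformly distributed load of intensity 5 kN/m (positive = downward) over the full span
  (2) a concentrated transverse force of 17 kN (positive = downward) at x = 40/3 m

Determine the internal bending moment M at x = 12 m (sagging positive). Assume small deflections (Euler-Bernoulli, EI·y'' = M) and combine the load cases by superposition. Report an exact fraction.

M(12) = 2728/27 kN·m

Load 1 — uniform load w=5 kN/m over full span:
  M_1 = wLx/2 - wL²/12 - wx²/2 = 5·20·12/2 - 5·20²/12 - 5·12²/2 = 220/3 kN·m
Load 2 — point force P=17 kN at a=40/3 m (b=L-a=20/3):
  M_2 = Pb²(3a+b)x/L³ - Pab²/L²  [x≤a] = 17·(20/3)²·(3·(40/3)+(20/3))·12/20³ - 17·(40/3)·(20/3)²/20² = 748/27 kN·m
Superposition: M = Σ M_i = 2728/27 kN·m ≈ 101.037037 kN·m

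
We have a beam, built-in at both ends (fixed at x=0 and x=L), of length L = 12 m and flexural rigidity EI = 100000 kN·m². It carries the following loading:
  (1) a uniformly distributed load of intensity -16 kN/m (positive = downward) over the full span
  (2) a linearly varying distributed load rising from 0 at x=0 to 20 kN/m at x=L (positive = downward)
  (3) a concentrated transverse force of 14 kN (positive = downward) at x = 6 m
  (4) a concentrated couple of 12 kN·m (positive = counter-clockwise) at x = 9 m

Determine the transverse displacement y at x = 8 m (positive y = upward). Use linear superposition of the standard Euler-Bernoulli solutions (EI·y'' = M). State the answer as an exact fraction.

Load 1 — uniform load w=-16 kN/m over full span:
  y_1 = -wx²(L-x)²/(24EI) = -(-16)·8²·(12-8)²/(24·100000) = 64/9375 m
Load 2 — triangular load w₀=20 kN/m (0→w₀ over full span):
  y_2 = -w₀x²(L-x)²(x+2L)/(120LEI) = -20·8²·(12-8)²·(8+2·12)/(120·12·100000) = -128/28125 m
Load 3 — point force P=14 kN at a=6 m (b=L-a=6):
  y_3 = -Pa²(L-x)²(3bL-(3b+a)(L-x))/(6L³EI)  [x>a] = -14·6²·(12-8)²·(3·6·12-(3·6+6)·(12-8))/(6·12³·100000) = -7/7500 m
Load 4 — applied couple M₀=12 kN·m at a=9 m (b=L-a=3):
  y_4 = (R_Ax³/6 - M_Ax²/2)/EI  [x≤a] with R_A=9/8, M_A=15/4 = ((9/8)·8³/6 - (15/4)·8²/2)/100000 = -3/12500 m
Superposition: y = Σ y_i = 31/28125 m ≈ 0.001102 m

y(8) = 31/28125 m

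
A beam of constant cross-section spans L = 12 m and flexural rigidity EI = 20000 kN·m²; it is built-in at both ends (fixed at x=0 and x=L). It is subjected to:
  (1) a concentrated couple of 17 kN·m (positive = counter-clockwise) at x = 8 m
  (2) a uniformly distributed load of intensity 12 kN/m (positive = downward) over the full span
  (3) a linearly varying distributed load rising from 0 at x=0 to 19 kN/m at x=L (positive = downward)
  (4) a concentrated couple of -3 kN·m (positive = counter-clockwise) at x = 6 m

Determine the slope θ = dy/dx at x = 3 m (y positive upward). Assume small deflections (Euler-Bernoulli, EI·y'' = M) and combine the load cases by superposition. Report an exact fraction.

Load 1 — applied couple M₀=17 kN·m at a=8 m (b=L-a=4):
  θ_1 = (R_Ax²/2 - M_Ax)/EI  [x≤a] with R_A=17/9, M_A=17/3 = ((17/9)·3²/2 - (17/3)·3)/20000 = -17/40000 rad
Load 2 — uniform load w=12 kN/m over full span:
  θ_2 = -wx(L-x)(L-2x)/(12EI) = -12·3·(12-3)·(12-2·3)/(12·20000) = -81/10000 rad
Load 3 — triangular load w₀=19 kN/m (0→w₀ over full span):
  θ_3 = -w₀(2x(L-x)(L-2x)(x+2L)+x²(L-x)²)/(120LEI) = -19·(2·3·(12-3)·(12-2·3)·(3+2·12)+3²·(12-3)²)/(120·12·20000) = -20007/3200000 rad
Load 4 — applied couple M₀=-3 kN·m at a=6 m (b=L-a=6):
  θ_4 = (R_Ax²/2 - M_Ax)/EI  [x≤a] with R_A=-3/8, M_A=-3/4 = ((-3/8)·3²/2 - (-3/4)·3)/20000 = 9/320000 rad
Superposition: θ = Σ θ_i = -47197/3200000 rad ≈ -0.014749 rad

θ(3) = -47197/3200000 rad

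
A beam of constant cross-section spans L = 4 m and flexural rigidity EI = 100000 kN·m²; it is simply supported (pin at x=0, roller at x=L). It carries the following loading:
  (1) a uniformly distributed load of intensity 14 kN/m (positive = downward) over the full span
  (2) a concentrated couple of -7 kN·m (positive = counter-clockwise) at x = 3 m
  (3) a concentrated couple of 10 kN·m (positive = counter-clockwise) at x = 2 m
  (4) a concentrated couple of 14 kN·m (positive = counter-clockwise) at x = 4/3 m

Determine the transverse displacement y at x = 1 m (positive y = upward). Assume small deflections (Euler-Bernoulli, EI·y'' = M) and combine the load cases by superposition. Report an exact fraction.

Load 1 — uniform load w=14 kN/m over full span:
  y_1 = -wx(L³-2Lx²+x³)/(24EI) = -14·1·(4³-2·4·1²+1³)/(24·100000) = -133/400000 m
Load 2 — applied couple M₀=-7 kN·m at a=3 m (b=L-a=1):
  y_2 = (M₀x³/(6L)+C₁x)/EI  [x≤a] with C₁=M₀(3b²-L²)/(6L)=91/24 = ((-7)·1³/(6·4)+(91/24)·1)/100000 = 7/200000 m
Load 3 — applied couple M₀=10 kN·m at a=2 m (b=L-a=2):
  y_3 = (M₀x³/(6L)+C₁x)/EI  [x≤a] with C₁=M₀(3b²-L²)/(6L)=-5/3 = (10·1³/(6·4)+(-5/3)·1)/100000 = -1/80000 m
Load 4 — applied couple M₀=14 kN·m at a=4/3 m (b=L-a=8/3):
  y_4 = (M₀x³/(6L)+C₁x)/EI  [x≤a] with C₁=M₀(3b²-L²)/(6L)=28/9 = (14·1³/(6·4)+(28/9)·1)/100000 = 133/3600000 m
Superposition: y = Σ y_i = -983/3600000 m ≈ -0.000273 m

y(1) = -983/3600000 m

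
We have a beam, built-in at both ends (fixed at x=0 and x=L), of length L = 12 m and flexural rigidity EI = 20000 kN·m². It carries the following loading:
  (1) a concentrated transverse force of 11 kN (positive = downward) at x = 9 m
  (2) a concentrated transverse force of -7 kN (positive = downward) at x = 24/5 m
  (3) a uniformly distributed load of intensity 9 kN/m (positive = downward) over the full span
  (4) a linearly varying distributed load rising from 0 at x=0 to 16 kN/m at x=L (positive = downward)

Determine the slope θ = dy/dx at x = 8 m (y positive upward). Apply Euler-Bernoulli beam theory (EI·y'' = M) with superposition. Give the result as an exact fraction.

θ(8) = 379351/45000000 rad

Load 1 — point force P=11 kN at a=9 m (b=L-a=3):
  θ_1 = -Pb²x(2aL-(3a+b)x)/(2L³EI)  [x≤a] = -11·3²·8·(2·9·12-(3·9+3)·8)/(2·12³·20000) = 11/40000 rad
Load 2 — point force P=-7 kN at a=24/5 m (b=L-a=36/5):
  θ_2 = Pa²(L-x)(2bL-(3b+a)(L-x))/(2L³EI)  [x>a] = (-7)·(24/5)²·(12-8)·(2·(36/5)·12-(3·(36/5)+(24/5))·(12-8))/(2·12³·20000) = -49/78125 rad
Load 3 — uniform load w=9 kN/m over full span:
  θ_3 = -wx(L-x)(L-2x)/(12EI) = -9·8·(12-8)·(12-2·8)/(12·20000) = 3/625 rad
Load 4 — triangular load w₀=16 kN/m (0→w₀ over full span):
  θ_4 = -w₀(2x(L-x)(L-2x)(x+2L)+x²(L-x)²)/(120LEI) = -16·(2·8·(12-8)·(12-2·8)·(8+2·12)+8²·(12-8)²)/(120·12·20000) = 112/28125 rad
Superposition: θ = Σ θ_i = 379351/45000000 rad ≈ 0.008430 rad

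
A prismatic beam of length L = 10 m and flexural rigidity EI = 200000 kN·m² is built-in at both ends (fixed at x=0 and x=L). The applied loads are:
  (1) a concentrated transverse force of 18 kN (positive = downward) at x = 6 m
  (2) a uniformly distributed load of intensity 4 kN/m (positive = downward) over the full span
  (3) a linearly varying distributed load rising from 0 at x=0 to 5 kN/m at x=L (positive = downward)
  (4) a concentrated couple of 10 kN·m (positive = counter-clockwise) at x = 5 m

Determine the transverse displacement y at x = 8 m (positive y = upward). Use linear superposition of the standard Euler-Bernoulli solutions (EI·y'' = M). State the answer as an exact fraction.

y(8) = -39683/75000000 m

Load 1 — point force P=18 kN at a=6 m (b=L-a=4):
  y_1 = -Pa²(L-x)²(3bL-(3b+a)(L-x))/(6L³EI)  [x>a] = -18·6²·(10-8)²·(3·4·10-(3·4+6)·(10-8))/(6·10³·200000) = -567/3125000 m
Load 2 — uniform load w=4 kN/m over full span:
  y_2 = -wx²(L-x)²/(24EI) = -4·8²·(10-8)²/(24·200000) = -2/9375 m
Load 3 — triangular load w₀=5 kN/m (0→w₀ over full span):
  y_3 = -w₀x²(L-x)²(x+2L)/(120LEI) = -5·8²·(10-8)²·(8+2·10)/(120·10·200000) = -7/46875 m
Load 4 — applied couple M₀=10 kN·m at a=5 m (b=L-a=5):
  y_4 = (R_Ax³/6 - M_Ax²/2 - M₀(x-a)²/2)/EI  [x>a] with R_A=3/2, M_A=5/2 = ((3/2)·8³/6 - (5/2)·8²/2 - 10·(8-5)²/2)/200000 = 3/200000 m
Superposition: y = Σ y_i = -39683/75000000 m ≈ -0.000529 m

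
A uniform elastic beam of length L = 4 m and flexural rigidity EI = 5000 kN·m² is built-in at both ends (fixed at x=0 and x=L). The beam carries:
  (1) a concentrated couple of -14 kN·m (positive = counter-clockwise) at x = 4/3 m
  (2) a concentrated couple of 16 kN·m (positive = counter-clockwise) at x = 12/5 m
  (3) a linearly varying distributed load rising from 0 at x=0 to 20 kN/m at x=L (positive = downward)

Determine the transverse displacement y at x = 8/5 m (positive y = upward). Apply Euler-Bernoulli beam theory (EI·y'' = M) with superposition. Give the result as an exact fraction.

y(8/5) = -4378/1953125 m

Load 1 — applied couple M₀=-14 kN·m at a=4/3 m (b=L-a=8/3):
  y_1 = (R_Ax³/6 - M_Ax²/2 - M₀(x-a)²/2)/EI  [x>a] with R_A=-14/3, M_A=0 = ((-14/3)·(8/5)³/6 - 0·(8/5)²/2 - (-14)·((8/5)-(4/3))²/2)/5000 = -42/78125 m
Load 2 — applied couple M₀=16 kN·m at a=12/5 m (b=L-a=8/5):
  y_2 = (R_Ax³/6 - M_Ax²/2)/EI  [x≤a] with R_A=144/25, M_A=128/25 = ((144/25)·(8/5)³/6 - (128/25)·(8/5)²/2)/5000 = -1024/1953125 m
Load 3 — triangular load w₀=20 kN/m (0→w₀ over full span):
  y_3 = -w₀x²(L-x)²(x+2L)/(120LEI) = -20·(8/5)²·(4-(8/5))²·((8/5)+2·4)/(120·4·5000) = -2304/1953125 m
Superposition: y = Σ y_i = -4378/1953125 m ≈ -0.002242 m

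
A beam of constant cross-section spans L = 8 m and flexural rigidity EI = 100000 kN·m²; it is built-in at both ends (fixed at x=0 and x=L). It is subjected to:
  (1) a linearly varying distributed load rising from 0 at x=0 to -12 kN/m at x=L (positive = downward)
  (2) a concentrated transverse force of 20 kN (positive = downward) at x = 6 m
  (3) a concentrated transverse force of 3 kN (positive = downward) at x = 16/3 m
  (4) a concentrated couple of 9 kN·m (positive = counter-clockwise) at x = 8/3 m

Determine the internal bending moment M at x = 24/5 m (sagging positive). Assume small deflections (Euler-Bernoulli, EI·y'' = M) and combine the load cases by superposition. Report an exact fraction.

Load 1 — triangular load w₀=-12 kN/m (0→w₀ over full span):
  M_1 = 3w₀Lx/20 - w₀L²/30 - w₀x³/(6L) = 3·(-12)·8·(24/5)/20 - (-12)·8²/30 - (-12)·(24/5)³/(6·8) = -1984/125 kN·m
Load 2 — point force P=20 kN at a=6 m (b=L-a=2):
  M_2 = Pb²(3a+b)x/L³ - Pab²/L²  [x≤a] = 20·2²·(3·6+2)·(24/5)/8³ - 20·6·2²/8² = 15/2 kN·m
Load 3 — point force P=3 kN at a=16/3 m (b=L-a=8/3):
  M_3 = Pb²(3a+b)x/L³ - Pab²/L²  [x≤a] = 3·(8/3)²·(3·(16/3)+(8/3))·(24/5)/8³ - 3·(16/3)·(8/3)²/8² = 88/45 kN·m
Load 4 — applied couple M₀=9 kN·m at a=8/3 m (b=L-a=16/3):
  M_4 = R_Ax - M_A - M₀  [x>a] with R_A=3/2, M_A=0 = (3/2)·(24/5) - 0 - 9 = -9/5 kN·m
Superposition: M = Σ M_i = -18487/2250 kN·m ≈ -8.216444 kN·m

M(24/5) = -18487/2250 kN·m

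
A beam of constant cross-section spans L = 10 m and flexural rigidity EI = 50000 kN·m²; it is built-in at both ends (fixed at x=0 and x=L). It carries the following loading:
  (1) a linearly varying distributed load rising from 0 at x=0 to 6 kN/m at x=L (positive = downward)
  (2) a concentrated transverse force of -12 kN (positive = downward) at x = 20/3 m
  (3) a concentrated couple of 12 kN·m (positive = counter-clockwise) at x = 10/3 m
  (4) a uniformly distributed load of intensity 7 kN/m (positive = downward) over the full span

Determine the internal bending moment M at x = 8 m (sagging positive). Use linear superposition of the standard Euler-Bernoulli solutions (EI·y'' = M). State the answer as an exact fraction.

M(8) = -11/15 kN·m

Load 1 — triangular load w₀=6 kN/m (0→w₀ over full span):
  M_1 = 3w₀Lx/20 - w₀L²/30 - w₀x³/(6L) = 3·6·10·8/20 - 6·10²/30 - 6·8³/(6·10) = 4/5 kN·m
Load 2 — point force P=-12 kN at a=20/3 m (b=L-a=10/3):
  M_2 = Pa²(a+3b)(L-x)/L³ - Pa²b/L²  [x>a] = (-12)·(20/3)²·((20/3)+3·(10/3))·(10-8)/10³ - (-12)·(20/3)²·(10/3)/10² = 0 kN·m
Load 3 — applied couple M₀=12 kN·m at a=10/3 m (b=L-a=20/3):
  M_3 = R_Ax - M_A - M₀  [x>a] with R_A=8/5, M_A=0 = (8/5)·8 - 0 - 12 = 4/5 kN·m
Load 4 — uniform load w=7 kN/m over full span:
  M_4 = wLx/2 - wL²/12 - wx²/2 = 7·10·8/2 - 7·10²/12 - 7·8²/2 = -7/3 kN·m
Superposition: M = Σ M_i = -11/15 kN·m ≈ -0.733333 kN·m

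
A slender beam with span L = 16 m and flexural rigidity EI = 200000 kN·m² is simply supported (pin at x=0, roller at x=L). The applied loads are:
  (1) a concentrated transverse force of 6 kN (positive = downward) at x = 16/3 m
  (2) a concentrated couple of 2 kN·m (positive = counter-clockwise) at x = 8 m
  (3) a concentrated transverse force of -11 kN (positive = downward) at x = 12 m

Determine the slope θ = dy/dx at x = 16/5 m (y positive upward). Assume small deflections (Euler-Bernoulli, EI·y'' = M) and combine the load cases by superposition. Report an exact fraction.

Load 1 — point force P=6 kN at a=16/3 m (b=L-a=32/3):
  θ_1 = -Pb(L²-b²-3x²)/(6LEI)  [x≤a] = -6·(32/3)·(16²-(32/3)²-3·(16/5)²)/(6·16·200000) = -784/2109375 rad
Load 2 — applied couple M₀=2 kN·m at a=8 m (b=L-a=8):
  θ_2 = (M₀x²/(2L)+C₁)/EI  [x≤a] with C₁=M₀(3b²-L²)/(6L)=-4/3 = (2·(16/5)²/(2·16)+(-4/3))/200000 = -13/3750000 rad
Load 3 — point force P=-11 kN at a=12 m (b=L-a=4):
  θ_3 = -Pb(L²-b²-3x²)/(6LEI)  [x≤a] = -(-11)·4·(16²-4²-3·(16/5)²)/(6·16·200000) = 1199/2500000 rad
Superposition: θ = Σ θ_i = 7051/67500000 rad ≈ 0.000104 rad

θ(16/5) = 7051/67500000 rad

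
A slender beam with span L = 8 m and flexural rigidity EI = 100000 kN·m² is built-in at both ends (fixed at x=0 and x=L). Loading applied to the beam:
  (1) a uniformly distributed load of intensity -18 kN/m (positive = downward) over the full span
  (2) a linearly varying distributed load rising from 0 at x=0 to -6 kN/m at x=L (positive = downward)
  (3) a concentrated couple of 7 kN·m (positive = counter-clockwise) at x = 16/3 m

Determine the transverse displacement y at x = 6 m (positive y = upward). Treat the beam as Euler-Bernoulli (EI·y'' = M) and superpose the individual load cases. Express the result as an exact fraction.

y(6) = 5681/4500000 m

Load 1 — uniform load w=-18 kN/m over full span:
  y_1 = -wx²(L-x)²/(24EI) = -(-18)·6²·(8-6)²/(24·100000) = 27/25000 m
Load 2 — triangular load w₀=-6 kN/m (0→w₀ over full span):
  y_2 = -w₀x²(L-x)²(x+2L)/(120LEI) = -(-6)·6²·(8-6)²·(6+2·8)/(120·8·100000) = 99/500000 m
Load 3 — applied couple M₀=7 kN·m at a=16/3 m (b=L-a=8/3):
  y_3 = (R_Ax³/6 - M_Ax²/2 - M₀(x-a)²/2)/EI  [x>a] with R_A=7/6, M_A=7/3 = ((7/6)·6³/6 - (7/3)·6²/2 - 7·(6-(16/3))²/2)/100000 = -7/450000 m
Superposition: y = Σ y_i = 5681/4500000 m ≈ 0.001262 m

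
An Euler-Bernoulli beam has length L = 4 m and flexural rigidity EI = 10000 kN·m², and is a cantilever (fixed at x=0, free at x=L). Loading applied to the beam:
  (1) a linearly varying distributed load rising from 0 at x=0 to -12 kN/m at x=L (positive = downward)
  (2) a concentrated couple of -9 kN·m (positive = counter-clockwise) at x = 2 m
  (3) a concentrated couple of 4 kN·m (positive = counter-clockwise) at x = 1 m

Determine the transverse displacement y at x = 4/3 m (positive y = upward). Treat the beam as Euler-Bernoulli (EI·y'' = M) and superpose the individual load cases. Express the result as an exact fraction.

y(4/3) = 26029/6075000 m

Load 1 — triangular load w₀=-12 kN/m (0→w₀ over full span):
  y_1 = (w₀Lx³/12-w₀L²x²/6-w₀x⁵/(120L))/EI = ((-12)·4·(4/3)³/12-(-12)·4²·(4/3)²/6-(-12)·(4/3)⁵/(120·4))/10000 = 3608/759375 m
Load 2 — applied couple M₀=-9 kN·m at a=2 m (b=L-a=2):
  y_2 = M₀x²/(2EI)  [x≤a] = (-9)·(4/3)²/(2·10000) = -1/1250 m
Load 3 — applied couple M₀=4 kN·m at a=1 m (b=L-a=3):
  y_3 = M₀a(2x-a)/(2EI)  [x>a] = 4·1·(2·(4/3)-1)/(2·10000) = 1/3000 m
Superposition: y = Σ y_i = 26029/6075000 m ≈ 0.004285 m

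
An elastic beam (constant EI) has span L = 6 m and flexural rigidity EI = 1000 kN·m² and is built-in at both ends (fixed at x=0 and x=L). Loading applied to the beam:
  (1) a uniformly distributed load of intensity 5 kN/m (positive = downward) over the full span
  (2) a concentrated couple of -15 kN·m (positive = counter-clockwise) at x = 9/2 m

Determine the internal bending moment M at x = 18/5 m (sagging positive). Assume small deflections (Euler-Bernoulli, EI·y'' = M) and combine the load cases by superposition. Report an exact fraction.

M(18/5) = 93/80 kN·m

Load 1 — uniform load w=5 kN/m over full span:
  M_1 = wLx/2 - wL²/12 - wx²/2 = 5·6·(18/5)/2 - 5·6²/12 - 5·(18/5)²/2 = 33/5 kN·m
Load 2 — applied couple M₀=-15 kN·m at a=9/2 m (b=L-a=3/2):
  M_2 = R_Ax - M_A  [x≤a] with R_A=-45/16, M_A=-75/16 = (-45/16)·(18/5) - (-75/16) = -87/16 kN·m
Superposition: M = Σ M_i = 93/80 kN·m ≈ 1.162500 kN·m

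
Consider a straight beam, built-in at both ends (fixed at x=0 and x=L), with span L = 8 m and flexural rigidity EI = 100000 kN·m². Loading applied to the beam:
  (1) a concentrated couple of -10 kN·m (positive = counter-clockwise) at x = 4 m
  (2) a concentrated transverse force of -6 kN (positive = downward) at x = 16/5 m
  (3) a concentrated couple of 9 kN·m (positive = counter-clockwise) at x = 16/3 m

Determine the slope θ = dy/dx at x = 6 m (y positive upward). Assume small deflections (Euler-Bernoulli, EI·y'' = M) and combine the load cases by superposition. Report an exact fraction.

θ(6) = -371/50000000 rad

Load 1 — applied couple M₀=-10 kN·m at a=4 m (b=L-a=4):
  θ_1 = (R_Ax²/2 - M_Ax - M₀(x-a))/EI  [x>a] with R_A=-15/8, M_A=-5/2 = ((-15/8)·6²/2 - (-5/2)·6 - (-10)·(6-4))/100000 = 1/80000 rad
Load 2 — point force P=-6 kN at a=16/5 m (b=L-a=24/5):
  θ_2 = Pa²(L-x)(2bL-(3b+a)(L-x))/(2L³EI)  [x>a] = (-6)·(16/5)²·(8-6)·(2·(24/5)·8-(3·(24/5)+(16/5))·(8-6))/(2·8³·100000) = -39/781250 rad
Load 3 — applied couple M₀=9 kN·m at a=16/3 m (b=L-a=8/3):
  θ_3 = (R_Ax²/2 - M_Ax - M₀(x-a))/EI  [x>a] with R_A=3/2, M_A=3 = ((3/2)·6²/2 - 3·6 - 9·(6-(16/3)))/100000 = 3/100000 rad
Superposition: θ = Σ θ_i = -371/50000000 rad ≈ -0.000007 rad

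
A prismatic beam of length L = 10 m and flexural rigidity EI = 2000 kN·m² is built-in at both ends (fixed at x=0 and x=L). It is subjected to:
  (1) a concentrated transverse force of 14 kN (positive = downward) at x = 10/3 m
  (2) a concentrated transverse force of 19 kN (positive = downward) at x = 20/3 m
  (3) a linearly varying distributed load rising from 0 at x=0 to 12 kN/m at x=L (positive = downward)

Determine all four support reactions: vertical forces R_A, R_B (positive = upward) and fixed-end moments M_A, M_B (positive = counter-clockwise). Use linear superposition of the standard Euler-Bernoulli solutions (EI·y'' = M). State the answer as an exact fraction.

R_A = 899/27 kN, M_A = 2020/27 kN·m, R_B = 1612/27 kN, M_B = -2660/27 kN·m

Load 1 — point force P=14 kN at a=10/3 m (b=L-a=20/3):
  R_A = Pb²(3a+b)/L³ = 14·(20/3)²·(3·(10/3)+(20/3))/10³ = 280/27 kN
  M_A = Pab²/L² = 14·(10/3)·(20/3)²/10² = 560/27 kN·m
  R_B = Pa²(a+3b)/L³ = 14·(10/3)²·((10/3)+3·(20/3))/10³ = 98/27 kN
  M_B = -Pa²b/L² = -14·(10/3)²·(20/3)/10² = -280/27 kN·m
Load 2 — point force P=19 kN at a=20/3 m (b=L-a=10/3):
  R_A = Pb²(3a+b)/L³ = 19·(10/3)²·(3·(20/3)+(10/3))/10³ = 133/27 kN
  M_A = Pab²/L² = 19·(20/3)·(10/3)²/10² = 380/27 kN·m
  R_B = Pa²(a+3b)/L³ = 19·(20/3)²·((20/3)+3·(10/3))/10³ = 380/27 kN
  M_B = -Pa²b/L² = -19·(20/3)²·(10/3)/10² = -760/27 kN·m
Load 3 — triangular load w₀=12 kN/m (0→w₀ over full span):
  R_A = 3w₀L/20 = 3·12·10/20 = 18 kN
  M_A = w₀L²/30 = 12·10²/30 = 40 kN·m
  R_B = 7w₀L/20 = 7·12·10/20 = 42 kN
  M_B = -w₀L²/20 = -12·10²/20 = -60 kN·m
Superposition: R_A = 899/27 kN, M_A = 2020/27 kN·m, R_B = 1612/27 kN, M_B = -2660/27 kN·m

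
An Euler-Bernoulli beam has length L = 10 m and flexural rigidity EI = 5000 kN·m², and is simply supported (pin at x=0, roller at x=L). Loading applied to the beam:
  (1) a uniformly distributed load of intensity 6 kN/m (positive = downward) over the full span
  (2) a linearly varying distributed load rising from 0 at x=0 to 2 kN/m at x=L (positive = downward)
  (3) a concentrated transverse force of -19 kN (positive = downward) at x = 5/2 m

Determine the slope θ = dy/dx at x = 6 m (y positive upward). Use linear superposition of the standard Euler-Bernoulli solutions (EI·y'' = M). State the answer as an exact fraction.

Load 1 — uniform load w=6 kN/m over full span:
  θ_1 = -w(L³-6Lx²+4x³)/(24EI) = -6·(10³-6·10·6²+4·6³)/(24·5000) = 37/2500 rad
Load 2 — triangular load w₀=2 kN/m (0→w₀ over full span):
  θ_2 = -w₀(7L⁴-30L²x²+15x⁴)/(360LEI) = -2·(7·10⁴-30·10²·6²+15·6⁴)/(360·10·5000) = 58/28125 rad
Load 3 — point force P=-19 kN at a=5/2 m (b=L-a=15/2):
  θ_3 = -Pa(2L²-6Lx+3x²+a²)/(6LEI)  [x>a] = -(-19)·(5/2)·(2·10²-6·10·6+3·6²+(5/2)²)/(6·10·5000) = -1159/160000 rad
Superposition: θ = Σ θ_i = 69253/7200000 rad ≈ 0.009618 rad

θ(6) = 69253/7200000 rad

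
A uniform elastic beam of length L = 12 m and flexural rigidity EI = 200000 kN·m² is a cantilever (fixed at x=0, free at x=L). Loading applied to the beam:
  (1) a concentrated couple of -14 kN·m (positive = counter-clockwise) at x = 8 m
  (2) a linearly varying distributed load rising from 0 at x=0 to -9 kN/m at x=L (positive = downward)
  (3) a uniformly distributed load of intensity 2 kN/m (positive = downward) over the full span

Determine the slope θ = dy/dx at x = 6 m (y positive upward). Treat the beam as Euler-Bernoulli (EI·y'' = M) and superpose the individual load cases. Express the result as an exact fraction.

θ(6) = 429/80000 rad

Load 1 — applied couple M₀=-14 kN·m at a=8 m (b=L-a=4):
  θ_1 = M₀x/EI  [x≤a] = (-14)·6/200000 = -21/50000 rad
Load 2 — triangular load w₀=-9 kN/m (0→w₀ over full span):
  θ_2 = (w₀Lx²/4-w₀L²x/3-w₀x⁴/(24L))/EI = ((-9)·12·6²/4-(-9)·12²·6/3-(-9)·6⁴/(24·12))/200000 = 3321/400000 rad
Load 3 — uniform load w=2 kN/m over full span:
  θ_3 = -wx(x²-3Lx+3L²)/(6EI) = -2·6·(6²-3·12·6+3·12²)/(6·200000) = -63/25000 rad
Superposition: θ = Σ θ_i = 429/80000 rad ≈ 0.005363 rad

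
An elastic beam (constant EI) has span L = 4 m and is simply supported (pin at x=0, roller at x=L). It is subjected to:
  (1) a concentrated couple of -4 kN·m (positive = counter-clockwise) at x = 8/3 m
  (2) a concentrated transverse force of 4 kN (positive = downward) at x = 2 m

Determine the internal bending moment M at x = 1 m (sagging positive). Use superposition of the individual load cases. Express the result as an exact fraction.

Load 1 — applied couple M₀=-4 kN·m at a=8/3 m (b=L-a=4/3):
  M_1 = M₀x/L  [x≤a] = (-4)·1/4 = -1 kN·m
Load 2 — point force P=4 kN at a=2 m (b=L-a=2):
  M_2 = Pbx/L  [x≤a] = 4·2·1/4 = 2 kN·m
Superposition: M = Σ M_i = 1 kN·m ≈ 1.000000 kN·m

M(1) = 1 kN·m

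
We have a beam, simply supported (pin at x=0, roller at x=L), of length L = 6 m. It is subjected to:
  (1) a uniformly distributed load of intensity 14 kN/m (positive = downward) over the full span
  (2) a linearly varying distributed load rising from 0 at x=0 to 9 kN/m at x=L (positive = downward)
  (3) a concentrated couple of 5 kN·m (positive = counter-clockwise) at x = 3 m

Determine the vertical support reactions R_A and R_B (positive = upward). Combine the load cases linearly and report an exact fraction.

R_A = 311/6 kN, R_B = 355/6 kN

Load 1 — uniform load w=14 kN/m over full span:
  R_A = wL/2 = 14·6/2 = 42 kN
  R_B = wL/2 = 14·6/2 = 42 kN
Load 2 — triangular load w₀=9 kN/m (0→w₀ over full span):
  R_A = w₀L/6 = 9·6/6 = 9 kN
  R_B = w₀L/3 = 9·6/3 = 18 kN
Load 3 — applied couple M₀=5 kN·m at a=3 m (b=L-a=3):
  R_A = M₀/L = 5/6 kN
  R_B = -M₀/L = -5/6 kN
Superposition: R_A = 311/6 kN, R_B = 355/6 kN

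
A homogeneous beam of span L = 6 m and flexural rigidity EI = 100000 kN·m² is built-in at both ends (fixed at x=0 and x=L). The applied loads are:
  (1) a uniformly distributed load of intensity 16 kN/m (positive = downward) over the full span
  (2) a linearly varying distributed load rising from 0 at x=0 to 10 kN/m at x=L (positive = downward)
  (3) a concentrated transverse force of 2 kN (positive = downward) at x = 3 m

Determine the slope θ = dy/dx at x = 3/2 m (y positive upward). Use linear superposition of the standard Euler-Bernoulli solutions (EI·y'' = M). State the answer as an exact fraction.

θ(3/2) = -4653/12800000 rad

Load 1 — uniform load w=16 kN/m over full span:
  θ_1 = -wx(L-x)(L-2x)/(12EI) = -16·(3/2)·(6-(3/2))·(6-2·(3/2))/(12·100000) = -27/100000 rad
Load 2 — triangular load w₀=10 kN/m (0→w₀ over full span):
  θ_2 = -w₀(2x(L-x)(L-2x)(x+2L)+x²(L-x)²)/(120LEI) = -10·(2·(3/2)·(6-(3/2))·(6-2·(3/2))·((3/2)+2·6)+(3/2)²·(6-(3/2))²)/(120·6·100000) = -1053/12800000 rad
Load 3 — point force P=2 kN at a=3 m (b=L-a=3):
  θ_3 = -Pb²x(2aL-(3a+b)x)/(2L³EI)  [x≤a] = -2·3²·(3/2)·(2·3·6-(3·3+3)·(3/2))/(2·6³·100000) = -9/800000 rad
Superposition: θ = Σ θ_i = -4653/12800000 rad ≈ -0.000364 rad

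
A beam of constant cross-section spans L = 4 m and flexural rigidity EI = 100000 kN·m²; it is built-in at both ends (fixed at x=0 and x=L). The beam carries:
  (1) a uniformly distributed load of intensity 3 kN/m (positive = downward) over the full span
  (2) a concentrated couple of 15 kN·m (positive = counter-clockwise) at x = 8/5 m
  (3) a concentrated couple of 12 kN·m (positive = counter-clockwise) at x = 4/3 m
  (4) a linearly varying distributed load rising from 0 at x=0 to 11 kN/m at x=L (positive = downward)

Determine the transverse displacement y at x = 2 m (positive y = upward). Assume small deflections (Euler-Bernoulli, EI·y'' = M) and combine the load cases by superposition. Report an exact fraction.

y(2) = -3/500000 m

Load 1 — uniform load w=3 kN/m over full span:
  y_1 = -wx²(L-x)²/(24EI) = -3·2²·(4-2)²/(24·100000) = -1/50000 m
Load 2 — applied couple M₀=15 kN·m at a=8/5 m (b=L-a=12/5):
  y_2 = (R_Ax³/6 - M_Ax²/2 - M₀(x-a)²/2)/EI  [x>a] with R_A=27/5, M_A=9/5 = ((27/5)·2³/6 - (9/5)·2²/2 - 15·(2-(8/5))²/2)/100000 = 3/125000 m
Load 3 — applied couple M₀=12 kN·m at a=4/3 m (b=L-a=8/3):
  y_3 = (R_Ax³/6 - M_Ax²/2 - M₀(x-a)²/2)/EI  [x>a] with R_A=4, M_A=0 = (4·2³/6 - 0·2²/2 - 12·(2-(4/3))²/2)/100000 = 1/37500 m
Load 4 — triangular load w₀=11 kN/m (0→w₀ over full span):
  y_4 = -w₀x²(L-x)²(x+2L)/(120LEI) = -11·2²·(4-2)²·(2+2·4)/(120·4·100000) = -11/300000 m
Superposition: y = Σ y_i = -3/500000 m ≈ -0.000006 m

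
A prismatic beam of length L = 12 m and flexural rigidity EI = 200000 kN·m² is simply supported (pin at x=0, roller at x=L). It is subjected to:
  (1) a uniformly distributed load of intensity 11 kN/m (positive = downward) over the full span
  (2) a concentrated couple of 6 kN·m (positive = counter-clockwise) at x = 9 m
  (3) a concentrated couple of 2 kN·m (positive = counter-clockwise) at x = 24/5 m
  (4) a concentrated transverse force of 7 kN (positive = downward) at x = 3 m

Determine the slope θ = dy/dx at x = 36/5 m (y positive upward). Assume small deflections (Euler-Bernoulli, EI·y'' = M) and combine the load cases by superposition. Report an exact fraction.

Load 1 — uniform load w=11 kN/m over full span:
  θ_1 = -w(L³-6Lx²+4x³)/(24EI) = -11·(12³-6·12·(36/5)²+4·(36/5)³)/(24·200000) = 3663/3125000 rad
Load 2 — applied couple M₀=6 kN·m at a=9 m (b=L-a=3):
  θ_2 = (M₀x²/(2L)+C₁)/EI  [x≤a] with C₁=M₀(3b²-L²)/(6L)=-39/4 = (6·(36/5)²/(2·12)+(-39/4))/200000 = 321/20000000 rad
Load 3 — applied couple M₀=2 kN·m at a=24/5 m (b=L-a=36/5):
  θ_3 = (M₀x²/(2L)-M₀(x-a)+C₁)/EI  [x>a] with C₁=M₀(3b²-L²)/(6L)=8/25 = (2·(36/5)²/(2·12)-2·((36/5)-(24/5))+(8/25))/200000 = -1/1250000 rad
Load 4 — point force P=7 kN at a=3 m (b=L-a=9):
  θ_4 = -Pa(2L²-6Lx+3x²+a²)/(6LEI)  [x>a] = -7·3·(2·12²-6·12·(36/5)+3·(36/5)²+3²)/(6·12·200000) = 3843/40000000 rad
Superposition: θ = Σ θ_i = 256697/200000000 rad ≈ 0.001283 rad

θ(36/5) = 256697/200000000 rad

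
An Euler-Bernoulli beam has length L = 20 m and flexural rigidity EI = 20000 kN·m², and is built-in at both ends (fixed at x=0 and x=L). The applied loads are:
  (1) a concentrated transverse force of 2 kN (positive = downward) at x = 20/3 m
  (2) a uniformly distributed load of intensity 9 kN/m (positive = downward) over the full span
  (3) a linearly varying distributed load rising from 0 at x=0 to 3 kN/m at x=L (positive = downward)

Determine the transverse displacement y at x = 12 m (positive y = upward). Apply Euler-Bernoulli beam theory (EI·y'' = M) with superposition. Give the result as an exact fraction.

y(12) = -259808/1265625 m

Load 1 — point force P=2 kN at a=20/3 m (b=L-a=40/3):
  y_1 = -Pa²(L-x)²(3bL-(3b+a)(L-x))/(6L³EI)  [x>a] = -2·(20/3)²·(20-12)²·(3·(40/3)·20-(3·(40/3)+(20/3))·(20-12))/(6·20³·20000) = -128/50625 m
Load 2 — uniform load w=9 kN/m over full span:
  y_2 = -wx²(L-x)²/(24EI) = -9·12²·(20-12)²/(24·20000) = -108/625 m
Load 3 — triangular load w₀=3 kN/m (0→w₀ over full span):
  y_3 = -w₀x²(L-x)²(x+2L)/(120LEI) = -3·12²·(20-12)²·(12+2·20)/(120·20·20000) = -468/15625 m
Superposition: y = Σ y_i = -259808/1265625 m ≈ -0.205280 m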